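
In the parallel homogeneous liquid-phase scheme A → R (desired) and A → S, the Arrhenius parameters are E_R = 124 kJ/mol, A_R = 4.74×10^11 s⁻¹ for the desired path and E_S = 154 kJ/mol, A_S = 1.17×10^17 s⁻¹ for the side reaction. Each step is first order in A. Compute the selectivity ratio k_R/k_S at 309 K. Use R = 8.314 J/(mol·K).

0.478

With equal orders, S_{R/S} = k_R/k_S = (A_R/A_S)·exp[(E_S−E_R)/(RT)].
(E_S−E_R)/(RT) = (154−124)×10³/(8.314×309) = 30000/2569 = 11.68.
k_R/k_S = (4.74×10^11/1.17×10^17)·exp(11.68) = 4.051×10^-6 × 1.179×10^5 = 0.478.
Since E_R < E_S, lowering the temperature improves selectivity toward R.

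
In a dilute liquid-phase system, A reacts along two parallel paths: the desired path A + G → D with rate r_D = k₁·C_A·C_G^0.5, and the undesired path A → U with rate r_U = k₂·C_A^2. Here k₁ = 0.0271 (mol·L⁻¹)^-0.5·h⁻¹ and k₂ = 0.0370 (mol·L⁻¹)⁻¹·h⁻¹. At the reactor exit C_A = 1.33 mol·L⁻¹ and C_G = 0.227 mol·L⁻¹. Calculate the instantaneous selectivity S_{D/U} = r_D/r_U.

S_{D/U} = r_D/r_U = (k₁·C_A·C_G^0.5)/(k₂·C_A^2) = (k₁/k₂)·C_A⁻¹·C_G^0.5.
= (0.0271×1.330×0.2270^0.5) / (0.0370×1.330^2) = 0.01717/0.06545 = 0.262.
The undesired path is higher order in A, so low C_A (CSTR or dilute feed) favours D.

0.262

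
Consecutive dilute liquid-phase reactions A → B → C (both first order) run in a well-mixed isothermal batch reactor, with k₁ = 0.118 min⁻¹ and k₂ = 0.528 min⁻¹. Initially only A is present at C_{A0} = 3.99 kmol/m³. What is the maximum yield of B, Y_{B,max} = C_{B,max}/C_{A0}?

For a first-order series the maximum intermediate yield is C_{B,max}/C_{A0} = (k₁/k₂)^[k₂/(k₂−k₁)].
= (0.118/0.528)^(0.528/(0.528−0.118)) = (0.2235)^(1.288) = 0.1452.

0.145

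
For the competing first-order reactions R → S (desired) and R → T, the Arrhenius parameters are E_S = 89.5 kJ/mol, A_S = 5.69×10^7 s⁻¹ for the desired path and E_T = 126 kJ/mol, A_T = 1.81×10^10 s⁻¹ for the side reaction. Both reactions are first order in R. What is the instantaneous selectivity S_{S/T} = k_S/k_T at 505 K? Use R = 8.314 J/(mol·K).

18.7

k_S/k_T = (A_S/A_T)·exp[−(E_S−E_T)/(RT)] = (A_S/A_T)·exp[(E_T−E_S)/(RT)].
(E_T−E_S)/(RT) = (126−89.5)×10³/(8.314×505) = 36500/4199 = 8.693.
k_S/k_T = (5.69×10^7/1.81×10^10)·exp(8.693) = 0.003144 × 5964 = 18.7.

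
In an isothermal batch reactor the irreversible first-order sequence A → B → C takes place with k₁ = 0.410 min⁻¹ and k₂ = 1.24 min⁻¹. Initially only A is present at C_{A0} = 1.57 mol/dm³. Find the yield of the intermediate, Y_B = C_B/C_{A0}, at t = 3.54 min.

For first-order series with pure A initially, C_B(t) = k₁C_{A0}/(k₂−k₁)·(e^(−k₁t) − e^(−k₂t)).
e^(−k₁t) = e^(−0.410×3.54) = e^(−1.451) = 0.2342; e^(−k₂t) = e^(−4.390) = 0.01241.
C_B = 0.410×1.57/(1.24−0.410) × (0.2342−0.01241) = 0.7755×0.2218 = 0.1720 mol/dm³.
Y_B = C_B/C_{A0} = 0.1720/1.57 = 0.110.

0.110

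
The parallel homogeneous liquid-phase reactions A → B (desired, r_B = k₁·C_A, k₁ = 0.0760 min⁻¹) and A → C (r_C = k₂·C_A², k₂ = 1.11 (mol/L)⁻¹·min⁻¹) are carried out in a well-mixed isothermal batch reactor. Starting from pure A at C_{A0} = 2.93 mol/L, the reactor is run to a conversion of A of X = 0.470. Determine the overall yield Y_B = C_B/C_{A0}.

0.0144

C_A = C_{A0}(1−X) = 1.553 mol/L.
Along a PFR/batch, dC_B/dC_A = −r_B/(r_B+r_C) = −k₁/(k₁+k₂·C_A).
Integrating from C_{A0} to C_A: C_B = (0.0760/1.11)·ln[(0.0760+1.11·2.93)/(0.0760+1.11·1.55)] = 0.06847·ln(3.328/1.800) = 0.04210 mol/L.
Y_B = C_B/C_{A0} = 0.04210/2.93 = 0.0144.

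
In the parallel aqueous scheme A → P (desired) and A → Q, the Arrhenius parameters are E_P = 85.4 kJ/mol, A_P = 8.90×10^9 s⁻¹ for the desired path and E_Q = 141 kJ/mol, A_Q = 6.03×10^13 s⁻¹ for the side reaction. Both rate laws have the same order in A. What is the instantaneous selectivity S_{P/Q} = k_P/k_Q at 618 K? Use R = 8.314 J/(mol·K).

7.39

With equal orders, S_{P/Q} = k_P/k_Q = (A_P/A_Q)·exp[(E_Q−E_P)/(RT)].
(E_Q−E_P)/(RT) = (141−85.4)×10³/(8.314×618) = 55600/5138 = 10.82.
k_P/k_Q = (8.90×10^9/6.03×10^13)·exp(10.82) = 1.476×10^-4 × 50072 = 7.39.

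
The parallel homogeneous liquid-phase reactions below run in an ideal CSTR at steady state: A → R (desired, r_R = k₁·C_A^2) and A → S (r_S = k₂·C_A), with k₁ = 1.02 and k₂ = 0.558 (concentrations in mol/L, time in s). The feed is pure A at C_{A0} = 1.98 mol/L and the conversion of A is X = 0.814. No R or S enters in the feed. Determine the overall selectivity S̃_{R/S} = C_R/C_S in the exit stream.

0.673

Exit C_A = C_{A0}(1−X) = 1.98×0.186 = 0.3683 mol/L.
In a CSTR the entire volume is at exit conditions, so r_R = 1.02×0.3683^2 = 0.1383 and r_S = 0.558×0.3683 = 0.2055.
Overall selectivity = C_R/C_S = r_Rτ/(r_Sτ) = r_R/r_S = 0.673.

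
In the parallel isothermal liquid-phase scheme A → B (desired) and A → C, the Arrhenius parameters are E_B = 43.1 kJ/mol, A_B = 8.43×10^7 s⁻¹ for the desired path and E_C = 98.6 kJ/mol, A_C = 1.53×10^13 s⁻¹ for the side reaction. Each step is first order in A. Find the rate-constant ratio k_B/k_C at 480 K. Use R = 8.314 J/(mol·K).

With equal orders, S_{B/C} = k_B/k_C = (A_B/A_C)·exp[(E_C−E_B)/(RT)].
(E_C−E_B)/(RT) = (98.6−43.1)×10³/(8.314×480) = 55500/3991 = 13.91.
k_B/k_C = (8.43×10^7/1.53×10^13)·exp(13.91) = 5.510×10^-6 × 1.096×10^6 = 6.04.
Since E_B < E_C, lowering the temperature improves selectivity toward B.

6.04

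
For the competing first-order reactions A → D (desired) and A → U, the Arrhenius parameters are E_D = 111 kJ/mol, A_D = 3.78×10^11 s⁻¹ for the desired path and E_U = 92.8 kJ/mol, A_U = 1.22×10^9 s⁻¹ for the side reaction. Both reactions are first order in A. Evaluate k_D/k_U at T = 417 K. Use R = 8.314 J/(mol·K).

With equal orders, S_{D/U} = k_D/k_U = (A_D/A_U)·exp[(E_U−E_D)/(RT)].
(E_U−E_D)/(RT) = (92.8−111)×10³/(8.314×417) = -18200/3467 = -5.250.
k_D/k_U = (3.78×10^11/1.22×10^9)·exp(-5.250) = 309.8 × 0.005250 = 1.63.
Since E_D > E_U, raising the temperature improves selectivity toward D.

1.63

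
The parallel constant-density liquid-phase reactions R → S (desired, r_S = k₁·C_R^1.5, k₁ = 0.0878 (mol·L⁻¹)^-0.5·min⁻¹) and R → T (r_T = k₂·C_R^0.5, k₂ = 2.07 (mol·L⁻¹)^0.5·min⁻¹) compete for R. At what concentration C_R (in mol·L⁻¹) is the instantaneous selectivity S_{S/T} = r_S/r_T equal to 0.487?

11.5 mol·L⁻¹

S_{S/T} = (k₁/k₂)·C_R ⇒ C_R = S·k₂/k₁.
= 0.487×2.07/0.0878 = 11.5 mol·L⁻¹.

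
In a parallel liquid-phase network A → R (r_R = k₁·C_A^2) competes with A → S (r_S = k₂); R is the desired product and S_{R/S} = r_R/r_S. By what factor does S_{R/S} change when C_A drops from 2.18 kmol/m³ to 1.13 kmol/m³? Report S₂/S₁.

S_{R/S} = (k₁/k₂)·C_A^2, so S₂/S₁ = (C_{A,2}/C_{A,1})^2.
= (1.13/2.18)^2 = (0.5183)^2 = 0.269.

0.269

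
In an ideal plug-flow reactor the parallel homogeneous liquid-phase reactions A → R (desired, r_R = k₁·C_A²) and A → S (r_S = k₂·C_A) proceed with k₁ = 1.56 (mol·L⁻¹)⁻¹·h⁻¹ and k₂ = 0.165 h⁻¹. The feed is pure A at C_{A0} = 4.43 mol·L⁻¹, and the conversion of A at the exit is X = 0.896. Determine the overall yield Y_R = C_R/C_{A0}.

C_A = C_{A0}(1−X) = 0.4607 mol·L⁻¹.
Along a PFR/batch, dC_S/dC_A = −r_S/(r_R+r_S) = −k₂/(k₂+k₁·C_A).
Integrating from C_{A0} to C_A: C_S = (0.165/1.56)·ln[(0.165+1.56·4.43)/(0.165+1.56·0.461)] = 0.1058·ln(7.076/0.8837) = 0.2200 mol·L⁻¹.
Then C_R = (C_{A0}−C_A) − C_S = 3.969 − 0.2200 = 3.749 mol·L⁻¹.
Y_R = C_R/C_{A0} = 3.749/4.43 = 0.846.

0.846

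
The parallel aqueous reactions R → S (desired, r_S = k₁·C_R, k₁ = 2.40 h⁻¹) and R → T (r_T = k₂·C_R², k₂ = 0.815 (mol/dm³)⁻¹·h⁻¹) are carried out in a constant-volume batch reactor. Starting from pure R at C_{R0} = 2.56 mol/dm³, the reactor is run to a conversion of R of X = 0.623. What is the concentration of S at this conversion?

C_R = C_{R0}(1−X) = 0.9651 mol/dm³.
Along a PFR/batch, dC_S/dC_R = −r_S/(r_S+r_T) = −k₁/(k₁+k₂·C_R).
Integrating from C_{R0} to C_R: C_S = (2.40/0.815)·ln[(2.40+0.815·2.56)/(2.40+0.815·0.965)] = 2.945·ln(4.486/3.187) = 1.007 mol/dm³.

1.01 mol/dm³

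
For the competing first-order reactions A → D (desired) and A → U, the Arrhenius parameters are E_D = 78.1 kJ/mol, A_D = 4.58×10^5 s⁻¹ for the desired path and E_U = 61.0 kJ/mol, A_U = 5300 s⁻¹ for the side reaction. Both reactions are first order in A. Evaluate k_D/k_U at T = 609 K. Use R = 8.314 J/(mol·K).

With equal orders, S_{D/U} = k_D/k_U = (A_D/A_U)·exp[(E_U−E_D)/(RT)].
(E_U−E_D)/(RT) = (61.0−78.1)×10³/(8.314×609) = -17100/5063 = -3.377.
k_D/k_U = (4.58×10^5/5300)·exp(-3.377) = 86.42 × 0.03414 = 2.95.
Since E_D > E_U, raising the temperature improves selectivity toward D.

2.95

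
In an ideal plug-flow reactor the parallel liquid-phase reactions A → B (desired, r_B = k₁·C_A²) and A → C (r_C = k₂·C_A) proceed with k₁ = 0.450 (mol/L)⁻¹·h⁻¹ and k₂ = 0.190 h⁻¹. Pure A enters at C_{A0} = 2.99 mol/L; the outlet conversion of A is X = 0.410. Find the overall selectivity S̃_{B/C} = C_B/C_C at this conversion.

5.52

C_A = C_{A0}(1−X) = 1.764 mol/L.
Along a PFR/batch, dC_C/dC_A = −r_C/(r_B+r_C) = −k₂/(k₂+k₁·C_A).
Integrating from C_{A0} to C_A: C_C = (0.190/0.450)·ln[(0.190+0.450·2.99)/(0.190+0.450·1.76)] = 0.4222·ln(1.536/0.9838) = 0.1879 mol/L.
Then C_B = (C_{A0}−C_A) − C_C = 1.226 − 0.1879 = 1.038 mol/L.
S̃_{B/C} = C_B/C_C = 1.038/0.1879 = 5.52.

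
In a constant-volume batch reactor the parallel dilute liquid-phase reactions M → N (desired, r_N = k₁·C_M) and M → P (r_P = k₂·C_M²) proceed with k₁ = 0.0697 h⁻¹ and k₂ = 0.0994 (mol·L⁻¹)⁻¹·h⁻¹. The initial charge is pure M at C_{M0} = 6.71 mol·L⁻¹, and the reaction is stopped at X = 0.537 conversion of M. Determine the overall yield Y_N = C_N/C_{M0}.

C_M = C_{M0}(1−X) = 3.107 mol·L⁻¹.
Along a PFR/batch, dC_N/dC_M = −r_N/(r_N+r_P) = −k₁/(k₁+k₂·C_M).
Integrating from C_{M0} to C_M: C_N = (0.0697/0.0994)·ln[(0.0697+0.0994·6.71)/(0.0697+0.0994·3.11)] = 0.7012·ln(0.7367/0.3785) = 0.4669 mol·L⁻¹.
Y_N = C_N/C_{M0} = 0.4669/6.71 = 0.0696.

0.0696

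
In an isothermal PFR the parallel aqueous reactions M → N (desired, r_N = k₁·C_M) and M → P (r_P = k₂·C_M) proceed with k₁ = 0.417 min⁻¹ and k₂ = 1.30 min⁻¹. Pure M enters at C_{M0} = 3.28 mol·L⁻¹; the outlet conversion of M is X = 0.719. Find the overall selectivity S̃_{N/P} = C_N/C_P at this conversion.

0.321

C_M = C_{M0}(1−X) = 0.9217 mol·L⁻¹.
Both paths are first order in M, so the instantaneous fraction to N is constant: dC_N/d(−C_M) = k₁/(k₁+k₂) = 0.2429.
C_N = 0.2429·(C_{M0}−C_M) = 0.2429×2.358 = 0.573 mol·L⁻¹.
C_P = (C_{M0}−C_M)−C_N = 1.786 mol·L⁻¹; S̃_{N/P} = 0.5728/1.786 = 0.321.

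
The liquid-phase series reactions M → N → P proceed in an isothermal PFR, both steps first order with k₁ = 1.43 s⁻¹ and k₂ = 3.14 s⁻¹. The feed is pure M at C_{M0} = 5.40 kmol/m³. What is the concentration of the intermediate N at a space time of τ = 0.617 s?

1.22 kmol/m³

Solving the coupled first-order balances gives C_N(τ) = [k₁/(k₂−k₁)]·C_{M0}·(e^(−k₁τ) − e^(−k₂τ)).
e^(−k₁τ) = e^(−1.43×0.617) = e^(−0.8823) = 0.4138; e^(−k₂τ) = e^(−1.937) = 0.1441.
C_N = 1.43×5.40/(3.14−1.43) × (0.4138−0.1441) = 4.516×0.2697 = 1.218 kmol/m³.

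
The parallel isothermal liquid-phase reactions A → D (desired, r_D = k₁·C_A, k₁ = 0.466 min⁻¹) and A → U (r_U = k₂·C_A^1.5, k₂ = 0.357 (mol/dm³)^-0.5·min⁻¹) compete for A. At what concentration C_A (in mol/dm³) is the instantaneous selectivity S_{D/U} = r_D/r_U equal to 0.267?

S_{D/U} = (k₁/k₂)·C_A^-0.5 ⇒ C_A = (S·k₂/k₁)^(-2).
= (0.267×0.357/0.466)^(-2) = (0.2045)^(-2) = 23.9 mol/dm³.

23.9 mol/dm³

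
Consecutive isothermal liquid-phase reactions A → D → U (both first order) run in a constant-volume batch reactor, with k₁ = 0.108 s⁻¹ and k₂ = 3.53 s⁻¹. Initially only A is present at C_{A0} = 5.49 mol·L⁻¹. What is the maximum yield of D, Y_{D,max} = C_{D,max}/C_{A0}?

For a first-order series the maximum intermediate yield is C_{D,max}/C_{A0} = (k₁/k₂)^[k₂/(k₂−k₁)].
= (0.108/3.53)^(3.53/(3.53−0.108)) = (0.03059)^(1.032) = 0.02741.

0.0274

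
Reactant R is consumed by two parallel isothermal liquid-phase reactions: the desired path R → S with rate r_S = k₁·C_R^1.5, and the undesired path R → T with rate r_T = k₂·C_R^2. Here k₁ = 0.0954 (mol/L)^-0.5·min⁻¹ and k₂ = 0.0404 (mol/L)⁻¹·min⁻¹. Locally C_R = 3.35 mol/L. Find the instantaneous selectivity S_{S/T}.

1.29

S_{S/T} = r_S/r_T = (k₁·C_R^1.5)/(k₂·C_R^2) = (k₁/k₂)·C_R^-0.5.
= (0.0954×3.350^1.5) / (0.0404×3.350^2) = 0.5849/0.4534 = 1.29.
The undesired path is higher order in R, so low C_R (CSTR or dilute feed) favours S.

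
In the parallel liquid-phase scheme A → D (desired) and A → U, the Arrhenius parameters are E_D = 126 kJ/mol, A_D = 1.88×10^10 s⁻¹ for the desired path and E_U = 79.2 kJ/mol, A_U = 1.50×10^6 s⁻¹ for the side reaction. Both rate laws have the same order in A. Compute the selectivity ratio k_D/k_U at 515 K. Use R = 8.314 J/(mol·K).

With equal orders, S_{D/U} = k_D/k_U = (A_D/A_U)·exp[(E_U−E_D)/(RT)].
(E_U−E_D)/(RT) = (79.2−126)×10³/(8.314×515) = -46800/4282 = -10.93.
k_D/k_U = (1.88×10^10/1.50×10^6)·exp(-10.93) = 12533 × 1.791×10^-5 = 0.224.
Since E_D > E_U, raising the temperature improves selectivity toward D.

0.224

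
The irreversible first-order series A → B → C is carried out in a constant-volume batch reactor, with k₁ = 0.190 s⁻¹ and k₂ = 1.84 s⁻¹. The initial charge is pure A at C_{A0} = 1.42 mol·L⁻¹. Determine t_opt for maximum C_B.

1.38 s

For first-order series the maximum of C_B occurs at t_opt = ln(k₂/k₁)/(k₂−k₁).
= ln(1.84/0.190)/(1.84−0.190) = ln(9.684)/1.650 = 2.270/1.650 = 1.38 s.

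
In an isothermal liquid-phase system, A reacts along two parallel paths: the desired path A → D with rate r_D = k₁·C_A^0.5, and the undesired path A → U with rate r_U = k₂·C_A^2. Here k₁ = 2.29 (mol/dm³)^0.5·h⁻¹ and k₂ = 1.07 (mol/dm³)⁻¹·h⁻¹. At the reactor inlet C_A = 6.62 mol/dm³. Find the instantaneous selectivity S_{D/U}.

S_{D/U} = r_D/r_U = (k₁·C_A^0.5)/(k₂·C_A^2) = (k₁/k₂)·C_A^-1.5.
= (2.29×6.620^0.5) / (1.07×6.620^2) = 5.892/46.89 = 0.126.
The undesired path is higher order in A, so low C_A (CSTR or dilute feed) favours D.

0.126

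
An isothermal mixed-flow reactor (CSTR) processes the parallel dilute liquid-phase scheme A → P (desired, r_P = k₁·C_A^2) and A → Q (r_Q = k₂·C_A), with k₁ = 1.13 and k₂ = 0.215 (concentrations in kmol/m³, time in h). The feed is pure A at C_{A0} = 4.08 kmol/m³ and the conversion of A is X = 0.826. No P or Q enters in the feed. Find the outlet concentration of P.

2.66 kmol/m³

Exit C_A = C_{A0}(1−X) = 4.08×0.174 = 0.7099 kmol/m³.
A CSTR operates uniformly at the exit composition, giving r_P = 0.5695 and r_Q = 0.1526 (each k·C_A^n at C_A = 0.7099).
Fraction of consumed A going to P: r_P/(r_P+r_Q) = 0.7886.
C_P = 0.7886·C_{A0}·X = 0.7886×4.08×0.826 = 2.66 kmol/m³.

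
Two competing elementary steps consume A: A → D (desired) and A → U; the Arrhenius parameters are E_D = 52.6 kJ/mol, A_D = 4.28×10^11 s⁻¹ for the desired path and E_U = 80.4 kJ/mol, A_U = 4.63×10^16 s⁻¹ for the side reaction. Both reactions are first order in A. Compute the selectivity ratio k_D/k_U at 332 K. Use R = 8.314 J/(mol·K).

Since both paths have the same order in A, the concentration cancels and S_{D/U} = k_D/k_U = (A_D/A_U)·exp[(E_U−E_D)/(RT)].
(E_U−E_D)/(RT) = (80.4−52.6)×10³/(8.314×332) = 27800/2760 = 10.07.
k_D/k_U = (4.28×10^11/4.63×10^16)·exp(10.07) = 9.244×10^-6 × 23660 = 0.219.

0.219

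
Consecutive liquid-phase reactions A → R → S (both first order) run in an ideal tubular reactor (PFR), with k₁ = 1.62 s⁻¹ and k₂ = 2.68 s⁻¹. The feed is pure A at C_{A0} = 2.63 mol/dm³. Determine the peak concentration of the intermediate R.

Evaluating C_R at τ_opt = ln(k₂/k₁)/(k₂−k₁) gives C_{R,max}/C_{A0} = (k₁/k₂)^[k₂/(k₂−k₁)].
= (1.62/2.68)^(2.68/(2.68−1.62)) = (0.6045)^(2.528) = 0.2801.
C_{R,max} = 0.2801×2.63 = 0.737 mol/dm³.

0.737 mol/dm³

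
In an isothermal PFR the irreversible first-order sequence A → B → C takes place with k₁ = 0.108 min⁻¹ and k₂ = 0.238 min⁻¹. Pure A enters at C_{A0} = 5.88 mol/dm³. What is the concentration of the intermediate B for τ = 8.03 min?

Solving the coupled first-order balances gives C_B(τ) = [k₁/(k₂−k₁)]·C_{A0}·(e^(−k₁τ) − e^(−k₂τ)).
e^(−k₁τ) = e^(−0.108×8.03) = e^(−0.8672) = 0.4201; e^(−k₂τ) = e^(−1.911) = 0.1479.
C_B = 0.108×5.88/(0.238−0.108) × (0.4201−0.1479) = 4.885×0.2722 = 1.330 mol/dm³.

1.33 mol/dm³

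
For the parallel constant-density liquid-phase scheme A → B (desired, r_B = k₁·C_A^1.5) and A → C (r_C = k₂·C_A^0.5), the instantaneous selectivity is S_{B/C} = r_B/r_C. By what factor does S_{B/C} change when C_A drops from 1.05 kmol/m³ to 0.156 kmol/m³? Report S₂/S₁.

0.149

S_{B/C} = (k₁/k₂)·C_A, so S₂/S₁ = (C_{A,2}/C_{A,1}).
= 0.156/1.05 = 0.149.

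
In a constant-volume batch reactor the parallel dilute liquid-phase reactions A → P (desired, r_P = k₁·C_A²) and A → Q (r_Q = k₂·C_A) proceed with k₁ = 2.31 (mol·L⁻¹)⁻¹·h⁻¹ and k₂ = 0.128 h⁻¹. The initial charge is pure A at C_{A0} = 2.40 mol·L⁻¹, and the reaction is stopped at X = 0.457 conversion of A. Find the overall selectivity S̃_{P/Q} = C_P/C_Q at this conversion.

32.4

C_A = C_{A0}(1−X) = 1.303 mol·L⁻¹.
Along a PFR/batch, dC_Q/dC_A = −r_Q/(r_P+r_Q) = −k₂/(k₂+k₁·C_A).
Integrating from C_{A0} to C_A: C_Q = (0.128/2.31)·ln[(0.128+2.31·2.40)/(0.128+2.31·1.30)] = 0.05541·ln(5.672/3.138) = 0.03279 mol·L⁻¹.
Then C_P = (C_{A0}−C_A) − C_Q = 1.097 − 0.03279 = 1.064 mol·L⁻¹.
S̃_{P/Q} = C_P/C_Q = 1.064/0.03279 = 32.4.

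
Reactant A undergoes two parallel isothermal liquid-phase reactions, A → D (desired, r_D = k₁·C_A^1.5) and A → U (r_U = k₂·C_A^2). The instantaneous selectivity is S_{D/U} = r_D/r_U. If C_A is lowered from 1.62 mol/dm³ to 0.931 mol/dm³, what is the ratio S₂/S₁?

1.32

S_{D/U} = (k₁/k₂)·C_A^-0.5, so S₂/S₁ = (C_{A,2}/C_{A,1})^-0.5.
= (0.931/1.62)^(-0.5) = (0.5747)^(-0.5) = 1.32.
Selectivity toward D rises as C_A falls — low-concentration operation is favoured.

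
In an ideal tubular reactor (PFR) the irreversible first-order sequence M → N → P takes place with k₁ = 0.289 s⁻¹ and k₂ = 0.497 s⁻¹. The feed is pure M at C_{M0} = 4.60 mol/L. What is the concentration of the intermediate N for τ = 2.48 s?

1.26 mol/L

Solving the coupled first-order balances gives C_N(τ) = [k₁/(k₂−k₁)]·C_{M0}·(e^(−k₁τ) − e^(−k₂τ)).
e^(−k₁τ) = e^(−0.289×2.48) = e^(−0.7167) = 0.4884; e^(−k₂τ) = e^(−1.233) = 0.2915.
C_N = 0.289×4.60/(0.497−0.289) × (0.4884−0.2915) = 6.391×0.1968 = 1.258 mol/L.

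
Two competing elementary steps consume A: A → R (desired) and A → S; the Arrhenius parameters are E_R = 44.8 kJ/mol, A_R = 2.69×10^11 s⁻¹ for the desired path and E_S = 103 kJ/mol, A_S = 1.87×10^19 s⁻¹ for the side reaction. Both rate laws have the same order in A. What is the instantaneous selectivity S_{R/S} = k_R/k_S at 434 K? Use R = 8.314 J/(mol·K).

0.146

With equal orders, S_{R/S} = k_R/k_S = (A_R/A_S)·exp[(E_S−E_R)/(RT)].
(E_S−E_R)/(RT) = (103−44.8)×10³/(8.314×434) = 58200/3608 = 16.13.
k_R/k_S = (2.69×10^11/1.87×10^19)·exp(16.13) = 1.439×10^-8 × 1.012×10^7 = 0.146.
Since E_R < E_S, lowering the temperature improves selectivity toward R.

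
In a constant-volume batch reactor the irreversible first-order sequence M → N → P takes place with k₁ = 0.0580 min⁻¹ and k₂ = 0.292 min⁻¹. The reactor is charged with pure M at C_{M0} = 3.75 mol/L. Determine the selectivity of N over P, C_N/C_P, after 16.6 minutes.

0.176

Solving the coupled first-order balances gives C_N(t) = [k₁/(k₂−k₁)]·C_{M0}·(e^(−k₁t) − e^(−k₂t)).
e^(−k₁t) = e^(−0.0580×16.6) = e^(−0.9628) = 0.3818; e^(−k₂t) = e^(−4.847) = 0.007850.
C_N = 0.0580×3.75/(0.292−0.0580) × (0.3818−0.007850) = 0.9295×0.3740 = 0.3476 mol/L.
C_M = C_{M0}e^(−k₁t) = 1.432 mol/L, so C_P = C_{M0}−C_M−C_N = 1.971 mol/L; C_N/C_P = 0.176.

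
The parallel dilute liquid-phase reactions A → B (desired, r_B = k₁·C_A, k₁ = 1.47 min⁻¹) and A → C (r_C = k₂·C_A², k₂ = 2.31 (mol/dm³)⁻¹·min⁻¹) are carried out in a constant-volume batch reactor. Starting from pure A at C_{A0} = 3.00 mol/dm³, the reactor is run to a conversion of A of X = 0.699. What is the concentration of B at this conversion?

C_A = C_{A0}(1−X) = 0.9030 mol/dm³.
Along a PFR/batch, dC_B/dC_A = −r_B/(r_B+r_C) = −k₁/(k₁+k₂·C_A).
Integrating from C_{A0} to C_A: C_B = (1.47/2.31)·ln[(1.47+2.31·3.00)/(1.47+2.31·0.903)] = 0.6364·ln(8.400/3.556) = 0.5470 mol/dm³.

0.547 mol/dm³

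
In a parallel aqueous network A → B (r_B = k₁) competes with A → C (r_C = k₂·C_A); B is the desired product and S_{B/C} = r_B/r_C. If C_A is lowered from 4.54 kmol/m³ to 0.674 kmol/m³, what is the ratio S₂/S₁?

S_{B/C} = (k₁/k₂)·C_A⁻¹, so S₂/S₁ = (C_{A,2}/C_{A,1})⁻¹.
= 4.54/0.674 = 6.74.
Selectivity toward B rises as C_A falls — low-concentration operation is favoured.

6.74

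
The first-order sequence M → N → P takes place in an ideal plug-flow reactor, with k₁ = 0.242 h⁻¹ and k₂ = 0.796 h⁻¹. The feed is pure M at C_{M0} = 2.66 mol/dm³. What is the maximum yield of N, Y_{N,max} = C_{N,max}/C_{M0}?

0.181

At the optimum, C_{N,max}/C_{M0} = (k₁/k₂)^[k₂/(k₂−k₁)].
= (0.242/0.796)^(0.796/(0.796−0.242)) = (0.3040)^(1.437) = 0.1807.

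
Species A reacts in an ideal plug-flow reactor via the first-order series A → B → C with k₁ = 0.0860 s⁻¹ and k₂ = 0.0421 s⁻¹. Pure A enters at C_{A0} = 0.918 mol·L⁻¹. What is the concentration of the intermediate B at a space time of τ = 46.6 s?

For first-order series with pure A initially, C_B(τ) = k₁C_{A0}/(k₂−k₁)·(e^(−k₁τ) − e^(−k₂τ)).
e^(−k₁τ) = e^(−0.0860×46.6) = e^(−4.008) = 0.01818; e^(−k₂τ) = e^(−1.962) = 0.1406.
C_B = 0.0860×0.918/(0.0421−0.0860) × (0.01818−0.1406) = (-1.798)×(-0.1224) = 0.2202 mol·L⁻¹.

0.220 mol·L⁻¹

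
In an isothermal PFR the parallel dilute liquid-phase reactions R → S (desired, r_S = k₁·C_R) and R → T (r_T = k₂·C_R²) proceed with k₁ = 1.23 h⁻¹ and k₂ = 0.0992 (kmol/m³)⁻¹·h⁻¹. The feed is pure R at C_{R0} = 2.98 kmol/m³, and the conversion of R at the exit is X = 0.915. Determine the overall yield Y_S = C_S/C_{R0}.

C_R = C_{R0}(1−X) = 0.2533 kmol/m³.
Along a PFR/batch, dC_S/dC_R = −r_S/(r_S+r_T) = −k₁/(k₁+k₂·C_R).
Integrating from C_{R0} to C_R: C_S = (1.23/0.0992)·ln[(1.23+0.0992·2.98)/(1.23+0.0992·0.253)] = 12.40·ln(1.526/1.255) = 2.420 kmol/m³.
Y_S = C_S/C_{R0} = 2.420/2.98 = 0.812.

0.812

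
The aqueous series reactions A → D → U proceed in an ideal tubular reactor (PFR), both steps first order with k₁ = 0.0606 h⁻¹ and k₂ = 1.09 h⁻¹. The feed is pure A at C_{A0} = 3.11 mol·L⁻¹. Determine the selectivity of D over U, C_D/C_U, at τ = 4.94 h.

The intermediate concentration in a first-order A→B→C sequence is C_D = k₁C_{A0}(e^(−k₁τ) − e^(−k₂τ))/(k₂−k₁).
e^(−k₁τ) = e^(−0.0606×4.94) = e^(−0.2994) = 0.7413; e^(−k₂τ) = e^(−5.385) = 0.004587.
C_D = 0.0606×3.11/(1.09−0.0606) × (0.7413−0.004587) = 0.1831×0.7367 = 0.1349 mol·L⁻¹.
C_A = C_{A0}e^(−k₁τ) = 2.305 mol·L⁻¹, so C_U = C_{A0}−C_A−C_D = 0.6697 mol·L⁻¹; C_D/C_U = 0.201.

0.201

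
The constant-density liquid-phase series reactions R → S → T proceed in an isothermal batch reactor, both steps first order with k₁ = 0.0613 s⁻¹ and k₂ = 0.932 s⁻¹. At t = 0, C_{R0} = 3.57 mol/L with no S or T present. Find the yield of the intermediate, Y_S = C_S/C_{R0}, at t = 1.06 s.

0.0398

Solving the coupled first-order balances gives C_S(t) = [k₁/(k₂−k₁)]·C_{R0}·(e^(−k₁t) − e^(−k₂t)).
e^(−k₁t) = e^(−0.0613×1.06) = e^(−0.06498) = 0.9371; e^(−k₂t) = e^(−0.9879) = 0.3724.
C_S = 0.0613×3.57/(0.932−0.0613) × (0.9371−0.3724) = 0.2513×0.5647 = 0.1419 mol/L.
Y_S = C_S/C_{R0} = 0.1419/3.57 = 0.0398.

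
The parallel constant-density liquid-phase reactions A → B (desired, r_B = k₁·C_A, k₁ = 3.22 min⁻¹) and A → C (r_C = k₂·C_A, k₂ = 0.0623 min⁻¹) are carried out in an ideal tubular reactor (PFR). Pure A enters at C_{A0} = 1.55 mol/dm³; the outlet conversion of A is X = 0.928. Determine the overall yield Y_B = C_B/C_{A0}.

0.910

C_A = C_{A0}(1−X) = 0.1116 mol/dm³.
Both paths are first order in A, so the instantaneous fraction to B is constant: dC_B/d(−C_A) = k₁/(k₁+k₂) = 0.9810.
C_B = 0.9810·(C_{A0}−C_A) = 0.9810×1.438 = 1.41 mol/dm³.
Y_B = C_B/C_{A0} = 1.411/1.55 = 0.910.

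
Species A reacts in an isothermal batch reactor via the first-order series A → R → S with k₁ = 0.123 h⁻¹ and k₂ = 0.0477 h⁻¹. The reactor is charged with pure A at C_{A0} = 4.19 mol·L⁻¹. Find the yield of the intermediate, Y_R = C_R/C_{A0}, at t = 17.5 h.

For first-order series with pure A initially, C_R(t) = k₁C_{A0}/(k₂−k₁)·(e^(−k₁t) − e^(−k₂t)).
e^(−k₁t) = e^(−0.123×17.5) = e^(−2.152) = 0.1162; e^(−k₂t) = e^(−0.8347) = 0.4340.
C_R = 0.123×4.19/(0.0477−0.123) × (0.1162−0.4340) = (-6.844)×(-0.3178) = 2.175 mol·L⁻¹.
Y_R = C_R/C_{A0} = 2.175/4.19 = 0.519.

0.519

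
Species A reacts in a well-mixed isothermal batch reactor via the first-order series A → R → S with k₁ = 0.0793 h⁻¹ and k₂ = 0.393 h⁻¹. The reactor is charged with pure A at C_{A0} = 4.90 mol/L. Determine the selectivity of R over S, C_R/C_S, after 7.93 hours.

The intermediate concentration in a first-order A→B→C sequence is C_R = k₁C_{A0}(e^(−k₁t) − e^(−k₂t))/(k₂−k₁).
e^(−k₁t) = e^(−0.0793×7.93) = e^(−0.6288) = 0.5332; e^(−k₂t) = e^(−3.116) = 0.04431.
C_R = 0.0793×4.90/(0.393−0.0793) × (0.5332−0.04431) = 1.239×0.4889 = 0.6056 mol/L.
C_A = C_{A0}e^(−k₁t) = 2.613 mol/L, so C_S = C_{A0}−C_A−C_R = 1.682 mol/L; C_R/C_S = 0.360.

0.360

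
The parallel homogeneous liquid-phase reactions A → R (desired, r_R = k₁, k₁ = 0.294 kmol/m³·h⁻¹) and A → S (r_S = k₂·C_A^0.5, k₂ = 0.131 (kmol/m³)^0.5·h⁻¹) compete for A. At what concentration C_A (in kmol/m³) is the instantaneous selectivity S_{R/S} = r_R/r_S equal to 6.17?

0.132 kmol/m³

S_{R/S} = (k₁/k₂)·C_A^-0.5 ⇒ C_A = (S·k₂/k₁)^(-2).
= (6.17×0.131/0.294)^(-2) = (2.749)^(-2) = 0.132 kmol/m³.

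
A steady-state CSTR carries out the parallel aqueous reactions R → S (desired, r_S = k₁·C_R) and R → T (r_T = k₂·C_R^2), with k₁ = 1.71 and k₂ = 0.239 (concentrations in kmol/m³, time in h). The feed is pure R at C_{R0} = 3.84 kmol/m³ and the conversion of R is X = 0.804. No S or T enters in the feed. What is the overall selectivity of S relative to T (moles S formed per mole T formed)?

Exit C_R = C_{R0}(1−X) = 3.84×0.196 = 0.7526 kmol/m³.
In a CSTR the entire volume is at exit conditions, so r_S = 1.71×0.7526 = 1.287 and r_T = 0.239×0.7526^2 = 0.1354.
Overall selectivity = C_S/C_T = r_Sτ/(r_Tτ) = r_S/r_T = 9.51.

9.51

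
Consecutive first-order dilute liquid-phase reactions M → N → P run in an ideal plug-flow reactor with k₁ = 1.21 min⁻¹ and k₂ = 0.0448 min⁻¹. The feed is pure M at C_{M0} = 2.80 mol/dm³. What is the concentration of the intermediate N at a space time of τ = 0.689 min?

For first-order series with pure M initially, C_N(τ) = k₁C_{M0}/(k₂−k₁)·(e^(−k₁τ) − e^(−k₂τ)).
e^(−k₁τ) = e^(−1.21×0.689) = e^(−0.8337) = 0.4344; e^(−k₂τ) = e^(−0.03087) = 0.9696.
C_N = 1.21×2.80/(0.0448−1.21) × (0.4344−0.9696) = (-2.908)×(-0.5352) = 1.556 mol/dm³.

1.56 mol/dm³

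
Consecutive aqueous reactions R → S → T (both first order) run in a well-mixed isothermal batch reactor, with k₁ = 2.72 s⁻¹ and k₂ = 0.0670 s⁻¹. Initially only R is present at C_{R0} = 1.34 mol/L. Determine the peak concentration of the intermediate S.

1.22 mol/L

At the optimum, C_{S,max}/C_{R0} = (k₁/k₂)^[k₂/(k₂−k₁)].
= (2.72/0.0670)^(0.0670/(0.0670−2.72)) = (40.60)^(-0.02525) = 0.9107.
C_{S,max} = 0.9107×1.34 = 1.22 mol/L.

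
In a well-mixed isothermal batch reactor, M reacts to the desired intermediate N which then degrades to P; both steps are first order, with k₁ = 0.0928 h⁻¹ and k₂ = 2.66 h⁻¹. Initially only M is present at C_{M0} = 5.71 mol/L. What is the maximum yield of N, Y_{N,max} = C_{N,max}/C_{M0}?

0.0309

Evaluating C_N at t_opt = ln(k₂/k₁)/(k₂−k₁) gives C_{N,max}/C_{M0} = (k₁/k₂)^[k₂/(k₂−k₁)].
= (0.0928/2.66)^(2.66/(2.66−0.0928)) = (0.03489)^(1.036) = 0.03090.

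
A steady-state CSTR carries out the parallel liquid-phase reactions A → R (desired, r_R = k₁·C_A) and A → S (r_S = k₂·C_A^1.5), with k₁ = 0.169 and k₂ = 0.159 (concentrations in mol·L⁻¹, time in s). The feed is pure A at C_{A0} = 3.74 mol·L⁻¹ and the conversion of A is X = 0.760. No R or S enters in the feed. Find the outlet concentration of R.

Exit C_A = C_{A0}(1−X) = 3.74×0.240 = 0.8976 mol·L⁻¹.
Rates in a CSTR are evaluated at the outlet concentration: r_R = 0.169×0.8976 = 0.1517, r_S = 0.159×0.8976^1.5 = 0.1352.
Fraction of consumed A going to R: r_R/(r_R+r_S) = 0.5287.
C_R = 0.5287·C_{A0}·X = 0.5287×3.74×0.760 = 1.50 mol·L⁻¹.

1.50 mol·L⁻¹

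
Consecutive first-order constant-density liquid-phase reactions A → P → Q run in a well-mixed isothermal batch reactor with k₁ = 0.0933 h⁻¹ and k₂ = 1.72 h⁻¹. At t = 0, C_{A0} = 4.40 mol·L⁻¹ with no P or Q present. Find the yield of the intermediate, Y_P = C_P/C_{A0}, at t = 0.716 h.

0.0369

Solving the coupled first-order balances gives C_P(t) = [k₁/(k₂−k₁)]·C_{A0}·(e^(−k₁t) − e^(−k₂t)).
e^(−k₁t) = e^(−0.0933×0.716) = e^(−0.06680) = 0.9354; e^(−k₂t) = e^(−1.232) = 0.2918.
C_P = 0.0933×4.40/(1.72−0.0933) × (0.9354−0.2918) = 0.2524×0.6435 = 0.1624 mol·L⁻¹.
Y_P = C_P/C_{A0} = 0.1624/4.40 = 0.0369.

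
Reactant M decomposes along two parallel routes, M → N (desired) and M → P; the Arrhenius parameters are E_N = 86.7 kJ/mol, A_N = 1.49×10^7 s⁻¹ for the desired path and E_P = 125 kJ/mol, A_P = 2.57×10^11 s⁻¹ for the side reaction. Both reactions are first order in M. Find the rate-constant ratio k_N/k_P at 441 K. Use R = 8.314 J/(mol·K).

1.99

With equal orders, S_{N/P} = k_N/k_P = (A_N/A_P)·exp[(E_P−E_N)/(RT)].
(E_P−E_N)/(RT) = (125−86.7)×10³/(8.314×441) = 38300/3666 = 10.45.
k_N/k_P = (1.49×10^7/2.57×10^11)·exp(10.45) = 5.798×10^-5 × 34407 = 1.99.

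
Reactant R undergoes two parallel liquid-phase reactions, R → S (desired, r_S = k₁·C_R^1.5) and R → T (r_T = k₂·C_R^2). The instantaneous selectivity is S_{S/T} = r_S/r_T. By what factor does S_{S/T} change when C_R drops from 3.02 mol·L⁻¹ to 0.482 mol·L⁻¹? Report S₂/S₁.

S_{S/T} = (k₁/k₂)·C_R^-0.5, so S₂/S₁ = (C_{R,2}/C_{R,1})^-0.5.
= (0.482/3.02)^(-0.5) = (0.1596)^(-0.5) = 2.50.

2.50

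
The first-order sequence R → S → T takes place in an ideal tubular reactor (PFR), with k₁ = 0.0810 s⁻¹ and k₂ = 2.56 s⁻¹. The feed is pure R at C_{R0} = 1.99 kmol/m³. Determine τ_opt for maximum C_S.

1.39 s

For first-order series the maximum of C_S occurs at τ_opt = ln(k₂/k₁)/(k₂−k₁).
= ln(2.56/0.0810)/(2.56−0.0810) = ln(31.60)/2.479 = 3.453/2.479 = 1.39 s.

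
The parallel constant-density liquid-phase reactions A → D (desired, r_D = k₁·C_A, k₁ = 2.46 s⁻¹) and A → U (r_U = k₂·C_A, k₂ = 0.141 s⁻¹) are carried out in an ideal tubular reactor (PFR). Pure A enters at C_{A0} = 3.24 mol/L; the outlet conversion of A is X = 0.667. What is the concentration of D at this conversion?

2.04 mol/L

C_A = C_{A0}(1−X) = 1.079 mol/L.
Both paths are first order in A, so the instantaneous fraction to D is constant: dC_D/d(−C_A) = k₁/(k₁+k₂) = 0.9458.
C_D = 0.9458·(C_{A0}−C_A) = 0.9458×2.161 = 2.04 mol/L.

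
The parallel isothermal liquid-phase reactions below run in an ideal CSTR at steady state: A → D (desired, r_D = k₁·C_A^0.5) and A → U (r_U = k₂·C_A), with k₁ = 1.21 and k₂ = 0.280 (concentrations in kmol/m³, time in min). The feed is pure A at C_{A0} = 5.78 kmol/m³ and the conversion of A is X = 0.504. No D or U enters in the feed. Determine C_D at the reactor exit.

2.09 kmol/m³

Exit C_A = C_{A0}(1−X) = 5.78×0.496 = 2.867 kmol/m³.
In a CSTR the entire volume is at exit conditions, so r_D = 1.21×2.867^0.5 = 2.049 and r_U = 0.280×2.867 = 0.8027.
Fraction of consumed A going to D: r_D/(r_D+r_U) = 0.7185.
C_D = 0.7185·C_{A0}·X = 0.7185×5.78×0.504 = 2.09 kmol/m³.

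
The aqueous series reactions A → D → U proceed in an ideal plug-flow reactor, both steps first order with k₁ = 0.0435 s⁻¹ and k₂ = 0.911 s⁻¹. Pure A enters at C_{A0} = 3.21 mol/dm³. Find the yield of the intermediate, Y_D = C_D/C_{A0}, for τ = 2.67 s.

0.0402

The intermediate concentration in a first-order A→B→C sequence is C_D = k₁C_{A0}(e^(−k₁τ) − e^(−k₂τ))/(k₂−k₁).
e^(−k₁τ) = e^(−0.0435×2.67) = e^(−0.1161) = 0.8903; e^(−k₂τ) = e^(−2.432) = 0.08783.
C_D = 0.0435×3.21/(0.911−0.0435) × (0.8903−0.08783) = 0.1610×0.8025 = 0.1292 mol/dm³.
Y_D = C_D/C_{A0} = 0.1292/3.21 = 0.0402.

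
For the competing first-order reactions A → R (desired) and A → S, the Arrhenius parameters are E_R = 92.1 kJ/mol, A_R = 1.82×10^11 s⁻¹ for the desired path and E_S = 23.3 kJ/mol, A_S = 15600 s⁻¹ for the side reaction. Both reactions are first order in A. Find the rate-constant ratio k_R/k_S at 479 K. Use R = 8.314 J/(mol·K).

k_R/k_S = (A_R/A_S)·exp[−(E_R−E_S)/(RT)] = (A_R/A_S)·exp[(E_S−E_R)/(RT)].
(E_S−E_R)/(RT) = (23.3−92.1)×10³/(8.314×479) = -68800/3982 = -17.28.
k_R/k_S = (1.82×10^11/15600)·exp(-17.28) = 1.167×10^7 × 3.141×10^-8 = 0.367.

0.367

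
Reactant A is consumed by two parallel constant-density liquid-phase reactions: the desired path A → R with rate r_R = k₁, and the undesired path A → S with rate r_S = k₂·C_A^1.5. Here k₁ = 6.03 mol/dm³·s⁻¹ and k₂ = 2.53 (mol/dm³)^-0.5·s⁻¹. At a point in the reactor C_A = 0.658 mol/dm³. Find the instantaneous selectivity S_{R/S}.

4.47

S_{R/S} = r_R/r_S = (k₁)/(k₂·C_A^1.5) = (k₁/k₂)·C_A^-1.5.
= (6.03) / (2.53×0.6580^1.5) = 6.030/1.350 = 4.47.
The undesired path is higher order in A, so low C_A (CSTR or dilute feed) favours R.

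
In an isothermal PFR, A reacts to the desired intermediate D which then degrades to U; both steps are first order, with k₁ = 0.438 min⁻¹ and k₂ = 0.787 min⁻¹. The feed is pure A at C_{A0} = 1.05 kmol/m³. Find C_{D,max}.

Evaluating C_D at τ_opt = ln(k₂/k₁)/(k₂−k₁) gives C_{D,max}/C_{A0} = (k₁/k₂)^[k₂/(k₂−k₁)].
= (0.438/0.787)^(0.787/(0.787−0.438)) = (0.5565)^(2.255) = 0.2667.
C_{D,max} = 0.2667×1.05 = 0.280 kmol/m³.

0.280 kmol/m³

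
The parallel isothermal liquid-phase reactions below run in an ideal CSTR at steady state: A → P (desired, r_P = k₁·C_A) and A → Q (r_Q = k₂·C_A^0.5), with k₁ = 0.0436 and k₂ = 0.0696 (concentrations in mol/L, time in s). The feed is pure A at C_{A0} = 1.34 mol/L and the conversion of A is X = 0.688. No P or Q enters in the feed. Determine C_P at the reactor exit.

Exit C_A = C_{A0}(1−X) = 1.34×0.312 = 0.4181 mol/L.
In a CSTR the entire volume is at exit conditions, so r_P = 0.0436×0.4181 = 0.01823 and r_Q = 0.0696×0.4181^0.5 = 0.04500.
Fraction of consumed A going to P: r_P/(r_P+r_Q) = 0.2883.
C_P = 0.2883·C_{A0}·X = 0.2883×1.34×0.688 = 0.266 mol/L.

0.266 mol/L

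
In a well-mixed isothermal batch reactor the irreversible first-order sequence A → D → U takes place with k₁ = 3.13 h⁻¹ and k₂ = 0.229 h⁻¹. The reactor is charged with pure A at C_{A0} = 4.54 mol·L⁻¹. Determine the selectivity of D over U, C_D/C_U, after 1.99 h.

2.16

The intermediate concentration in a first-order A→B→C sequence is C_D = k₁C_{A0}(e^(−k₁t) − e^(−k₂t))/(k₂−k₁).
e^(−k₁t) = e^(−3.13×1.99) = e^(−6.229) = 0.001972; e^(−k₂t) = e^(−0.4557) = 0.6340.
C_D = 3.13×4.54/(0.229−3.13) × (0.001972−0.6340) = (-4.898)×(-0.6320) = 3.096 mol·L⁻¹.
C_A = C_{A0}e^(−k₁t) = 0.008953 mol·L⁻¹, so C_U = C_{A0}−C_A−C_D = 1.435 mol·L⁻¹; C_D/C_U = 2.16.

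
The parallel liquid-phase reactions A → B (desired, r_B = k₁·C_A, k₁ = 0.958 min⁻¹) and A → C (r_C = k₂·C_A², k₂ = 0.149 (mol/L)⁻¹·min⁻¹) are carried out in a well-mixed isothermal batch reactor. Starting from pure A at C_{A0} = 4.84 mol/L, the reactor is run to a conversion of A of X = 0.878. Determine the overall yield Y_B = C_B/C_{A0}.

0.629

C_A = C_{A0}(1−X) = 0.5905 mol/L.
Along a PFR/batch, dC_B/dC_A = −r_B/(r_B+r_C) = −k₁/(k₁+k₂·C_A).
Integrating from C_{A0} to C_A: C_B = (0.958/0.149)·ln[(0.958+0.149·4.84)/(0.958+0.149·0.590)] = 6.430·ln(1.679/1.046) = 3.043 mol/L.
Y_B = C_B/C_{A0} = 3.043/4.84 = 0.629.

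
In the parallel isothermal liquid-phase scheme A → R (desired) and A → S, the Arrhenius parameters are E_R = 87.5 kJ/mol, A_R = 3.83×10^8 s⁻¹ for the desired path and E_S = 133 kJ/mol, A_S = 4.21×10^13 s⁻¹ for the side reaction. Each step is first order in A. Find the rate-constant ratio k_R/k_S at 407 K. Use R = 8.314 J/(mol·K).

6.29

k_R/k_S = (A_R/A_S)·exp[−(E_R−E_S)/(RT)] = (A_R/A_S)·exp[(E_S−E_R)/(RT)].
(E_S−E_R)/(RT) = (133−87.5)×10³/(8.314×407) = 45500/3384 = 13.45.
k_R/k_S = (3.83×10^8/4.21×10^13)·exp(13.45) = 9.097×10^-6 × 6.914×10^5 = 6.29.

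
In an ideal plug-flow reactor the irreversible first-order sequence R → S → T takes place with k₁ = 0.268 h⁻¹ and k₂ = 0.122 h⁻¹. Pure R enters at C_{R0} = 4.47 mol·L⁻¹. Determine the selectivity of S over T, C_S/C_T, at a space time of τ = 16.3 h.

The intermediate concentration in a first-order A→B→C sequence is C_S = k₁C_{R0}(e^(−k₁τ) − e^(−k₂τ))/(k₂−k₁).
e^(−k₁τ) = e^(−0.268×16.3) = e^(−4.368) = 0.01267; e^(−k₂τ) = e^(−1.989) = 0.1369.
C_S = 0.268×4.47/(0.122−0.268) × (0.01267−0.1369) = (-8.205)×(-0.1242) = 1.019 mol·L⁻¹.
C_R = C_{R0}e^(−k₁τ) = 0.05664 mol·L⁻¹, so C_T = C_{R0}−C_R−C_S = 3.394 mol·L⁻¹; C_S/C_T = 0.300.

0.300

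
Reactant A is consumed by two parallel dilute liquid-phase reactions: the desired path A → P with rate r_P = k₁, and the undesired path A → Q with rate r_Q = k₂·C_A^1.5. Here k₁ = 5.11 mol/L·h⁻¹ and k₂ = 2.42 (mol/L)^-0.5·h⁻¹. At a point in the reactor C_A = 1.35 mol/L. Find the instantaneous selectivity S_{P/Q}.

1.35

S_{P/Q} = r_P/r_Q = (k₁)/(k₂·C_A^1.5) = (k₁/k₂)·C_A^-1.5.
= (5.11) / (2.42×1.350^1.5) = 5.110/3.796 = 1.35.
The undesired path is higher order in A, so low C_A (CSTR or dilute feed) favours P.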